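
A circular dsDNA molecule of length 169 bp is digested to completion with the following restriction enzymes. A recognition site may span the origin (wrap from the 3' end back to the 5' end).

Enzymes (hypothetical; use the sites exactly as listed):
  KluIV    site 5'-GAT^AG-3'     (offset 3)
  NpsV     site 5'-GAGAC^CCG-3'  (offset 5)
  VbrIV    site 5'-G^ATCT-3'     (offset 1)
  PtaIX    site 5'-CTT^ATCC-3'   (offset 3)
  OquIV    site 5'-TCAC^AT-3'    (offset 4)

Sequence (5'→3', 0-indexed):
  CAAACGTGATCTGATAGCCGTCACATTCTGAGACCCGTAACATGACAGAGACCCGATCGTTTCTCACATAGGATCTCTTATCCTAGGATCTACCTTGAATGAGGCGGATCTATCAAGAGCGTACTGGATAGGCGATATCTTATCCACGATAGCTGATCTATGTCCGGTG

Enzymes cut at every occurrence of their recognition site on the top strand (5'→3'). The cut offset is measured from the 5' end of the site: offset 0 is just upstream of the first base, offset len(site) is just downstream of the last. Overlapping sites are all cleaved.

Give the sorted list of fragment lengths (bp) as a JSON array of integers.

Scan for sites:
  KluIV (GATAG, off=3): starts [12, 126, 147] → cuts [15, 129, 150]
  NpsV (GAGACCCG, off=5): starts [29, 47] → cuts [34, 52]
  VbrIV (GATCT, off=1): starts [7, 71, 86, 106, 154] → cuts [8, 72, 87, 107, 155]
  PtaIX (CTTATCC, off=3): starts [76, 138] → cuts [79, 141]
  OquIV (TCACAT, off=4): starts [20, 63] → cuts [24, 67]

Pooled cuts: [8, 15, 24, 34, 52, 67, 72, 79, 87, 107, 129, 141, 150, 155]

Fragments:
  8→15: 7 bp
  15→24: 9 bp
  24→34: 10 bp
  34→52: 18 bp
  52→67: 15 bp
  67→72: 5 bp
  72→79: 7 bp
  79→87: 8 bp
  87→107: 20 bp
  107→129: 22 bp
  129→141: 12 bp
  141→150: 9 bp
  150→155: 5 bp
  155→8 (wrap): 169-155+8 = 22 bp

[5,5,7,7,8,9,9,10,12,15,18,20,22,22]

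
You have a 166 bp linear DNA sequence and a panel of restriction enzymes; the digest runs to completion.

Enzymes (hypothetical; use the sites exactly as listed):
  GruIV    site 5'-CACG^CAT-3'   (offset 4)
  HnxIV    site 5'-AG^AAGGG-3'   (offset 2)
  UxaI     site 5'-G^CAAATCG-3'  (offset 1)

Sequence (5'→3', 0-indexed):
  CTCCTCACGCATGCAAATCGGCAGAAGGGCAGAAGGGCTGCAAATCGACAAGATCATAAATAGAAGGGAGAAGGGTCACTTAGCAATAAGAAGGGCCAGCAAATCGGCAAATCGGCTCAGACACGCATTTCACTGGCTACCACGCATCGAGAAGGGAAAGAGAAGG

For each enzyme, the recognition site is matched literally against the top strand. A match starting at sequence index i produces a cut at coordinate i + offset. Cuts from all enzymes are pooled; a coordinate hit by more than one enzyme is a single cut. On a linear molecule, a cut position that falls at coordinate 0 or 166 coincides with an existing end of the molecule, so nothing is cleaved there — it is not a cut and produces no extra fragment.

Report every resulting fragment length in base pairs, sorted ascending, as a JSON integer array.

[4,7,7,8,8,8,9,9,11,15,18,19,20,23]

Site scan:
  GruIV (CACGCAT, off=4): starts [5, 121, 140] → cuts [9, 125, 144]
  HnxIV (AGAAGGG, off=2): starts [22, 30, 61, 68, 88, 149] → cuts [24, 32, 63, 70, 90, 151]
  UxaI (GCAAATCG, off=1): starts [12, 39, 98, 106] → cuts [13, 40, 99, 107]

Pooled cuts: [9, 13, 24, 32, 40, 63, 70, 90, 99, 107, 125, 144, 151]

Fragments:
  [0,9): 9 bp
  [9,13): 4 bp
  [13,24): 11 bp
  [24,32): 8 bp
  [32,40): 8 bp
  [40,63): 23 bp
  [63,70): 7 bp
  [70,90): 20 bp
  [90,99): 9 bp
  [99,107): 8 bp
  [107,125): 18 bp
  [125,144): 19 bp
  [144,151): 7 bp
  [151,166): 15 bp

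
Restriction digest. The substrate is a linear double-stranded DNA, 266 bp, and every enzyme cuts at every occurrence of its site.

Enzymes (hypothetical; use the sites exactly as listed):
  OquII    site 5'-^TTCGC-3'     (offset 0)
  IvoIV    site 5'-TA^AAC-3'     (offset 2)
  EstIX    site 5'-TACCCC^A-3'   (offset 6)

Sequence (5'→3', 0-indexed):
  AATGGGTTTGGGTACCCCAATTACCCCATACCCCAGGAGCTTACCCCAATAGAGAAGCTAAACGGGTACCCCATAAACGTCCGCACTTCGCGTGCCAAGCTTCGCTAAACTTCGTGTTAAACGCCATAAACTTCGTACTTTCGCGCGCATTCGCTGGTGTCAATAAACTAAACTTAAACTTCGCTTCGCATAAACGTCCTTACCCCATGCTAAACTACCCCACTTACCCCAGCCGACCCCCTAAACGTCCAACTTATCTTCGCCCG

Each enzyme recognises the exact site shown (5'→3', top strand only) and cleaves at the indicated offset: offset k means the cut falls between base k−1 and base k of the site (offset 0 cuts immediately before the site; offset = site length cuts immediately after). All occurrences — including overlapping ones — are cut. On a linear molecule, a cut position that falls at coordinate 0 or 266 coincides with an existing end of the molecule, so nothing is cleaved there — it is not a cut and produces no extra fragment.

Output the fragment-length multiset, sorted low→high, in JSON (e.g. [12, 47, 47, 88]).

Scan for sites:
  OquII TTCGC/0: at [86, 100, 139, 149, 179, 184, 258] ⇒ [86, 100, 139, 149, 179, 184, 258]
  IvoIV TAAAC/2: at [58, 73, 105, 117, 126, 163, 168, 174, 190, 210, 241] ⇒ [60, 75, 107, 119, 128, 165, 170, 176, 192, 212, 243]
  EstIX TACCCCA/6: at [12, 21, 28, 41, 66, 200, 215, 224] ⇒ [18, 27, 34, 47, 72, 206, 221, 230]

All cut coordinates (distinct, sorted): [18, 27, 34, 47, 60, 72, 75, 86, 100, 107, 119, 128, 139, 149, 165, 170, 176, 179, 184, 192, 206, 212, 221, 230, 243, 258]

Fragment lengths:
  [0,18): 18 bp
  [18,27): 9 bp
  [27,34): 7 bp
  [34,47): 13 bp
  [47,60): 13 bp
  [60,72): 12 bp
  [72,75): 3 bp
  [75,86): 11 bp
  [86,100): 14 bp
  [100,107): 7 bp
  [107,119): 12 bp
  [119,128): 9 bp
  [128,139): 11 bp
  [139,149): 10 bp
  [149,165): 16 bp
  [165,170): 5 bp
  [170,176): 6 bp
  [176,179): 3 bp
  [179,184): 5 bp
  [184,192): 8 bp
  [192,206): 14 bp
  [206,212): 6 bp
  [212,221): 9 bp
  [221,230): 9 bp
  [230,243): 13 bp
  [243,258): 15 bp
  [258,266): 8 bp

[3,3,5,5,6,6,7,7,8,8,9,9,9,9,10,11,11,12,12,13,13,13,14,14,15,16,18]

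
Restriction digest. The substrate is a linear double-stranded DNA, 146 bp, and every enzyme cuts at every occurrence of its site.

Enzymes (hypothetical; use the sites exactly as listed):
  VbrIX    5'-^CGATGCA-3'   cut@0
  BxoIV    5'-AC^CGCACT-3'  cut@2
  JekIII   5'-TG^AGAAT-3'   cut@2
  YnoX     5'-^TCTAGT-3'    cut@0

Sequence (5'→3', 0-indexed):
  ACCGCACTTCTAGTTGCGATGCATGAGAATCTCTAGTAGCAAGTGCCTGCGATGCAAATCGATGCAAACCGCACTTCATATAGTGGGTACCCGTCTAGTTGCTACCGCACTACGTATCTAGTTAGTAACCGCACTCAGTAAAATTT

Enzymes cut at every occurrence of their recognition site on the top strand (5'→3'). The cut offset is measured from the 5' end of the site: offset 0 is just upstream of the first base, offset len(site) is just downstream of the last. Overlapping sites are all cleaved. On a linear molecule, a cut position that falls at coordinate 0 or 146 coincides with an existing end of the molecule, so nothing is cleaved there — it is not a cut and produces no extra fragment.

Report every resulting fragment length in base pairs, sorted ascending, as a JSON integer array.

Scan for sites:
  VbrIX CGATGCA/0: at [16, 49, 59] ⇒ [16, 49, 59]
  BxoIV ACCGCACT/2: at [0, 67, 103, 127] ⇒ [2, 69, 105, 129]
  JekIII TGAGAAT/2: at [23] ⇒ [25]
  YnoX TCTAGT/0: at [8, 31, 93, 116] ⇒ [8, 31, 93, 116]

All cut coordinates (distinct, sorted): [2, 8, 16, 25, 31, 49, 59, 69, 93, 105, 116, 129]

Fragment lengths:
  [0,2): 2 bp
  [2,8): 6 bp
  [8,16): 8 bp
  [16,25): 9 bp
  [25,31): 6 bp
  [31,49): 18 bp
  [49,59): 10 bp
  [59,69): 10 bp
  [69,93): 24 bp
  [93,105): 12 bp
  [105,116): 11 bp
  [116,129): 13 bp
  [129,146): 17 bp

[2,6,6,8,9,10,10,11,12,13,17,18,24]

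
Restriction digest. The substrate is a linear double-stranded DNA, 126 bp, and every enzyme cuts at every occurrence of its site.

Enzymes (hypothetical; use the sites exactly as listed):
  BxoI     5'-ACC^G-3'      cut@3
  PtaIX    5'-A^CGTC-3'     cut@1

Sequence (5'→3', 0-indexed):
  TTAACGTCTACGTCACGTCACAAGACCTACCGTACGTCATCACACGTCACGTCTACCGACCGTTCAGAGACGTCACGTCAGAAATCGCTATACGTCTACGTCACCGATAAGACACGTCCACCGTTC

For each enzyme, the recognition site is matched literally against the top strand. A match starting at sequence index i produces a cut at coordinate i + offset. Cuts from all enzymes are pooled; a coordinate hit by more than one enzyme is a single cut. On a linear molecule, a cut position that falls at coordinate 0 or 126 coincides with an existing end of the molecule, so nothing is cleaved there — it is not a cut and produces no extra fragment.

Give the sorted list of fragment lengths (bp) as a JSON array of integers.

Site scan:
  BxoI ACCG/3: at [28, 54, 58, 102, 119] ⇒ [31, 57, 61, 105, 122]
  PtaIX ACGTC/1: at [3, 9, 14, 33, 43, 48, 69, 74, 91, 97, 113] ⇒ [4, 10, 15, 34, 44, 49, 70, 75, 92, 98, 114]

All cut coordinates (distinct, sorted): [4, 10, 15, 31, 34, 44, 49, 57, 61, 70, 75, 92, 98, 105, 114, 122]

Fragments:
  [0,4): 4 bp
  [4,10): 6 bp
  [10,15): 5 bp
  [15,31): 16 bp
  [31,34): 3 bp
  [34,44): 10 bp
  [44,49): 5 bp
  [49,57): 8 bp
  [57,61): 4 bp
  [61,70): 9 bp
  [70,75): 5 bp
  [75,92): 17 bp
  [92,98): 6 bp
  [98,105): 7 bp
  [105,114): 9 bp
  [114,122): 8 bp
  [122,126): 4 bp

[3,4,4,4,5,5,5,6,6,7,8,8,9,9,10,16,17]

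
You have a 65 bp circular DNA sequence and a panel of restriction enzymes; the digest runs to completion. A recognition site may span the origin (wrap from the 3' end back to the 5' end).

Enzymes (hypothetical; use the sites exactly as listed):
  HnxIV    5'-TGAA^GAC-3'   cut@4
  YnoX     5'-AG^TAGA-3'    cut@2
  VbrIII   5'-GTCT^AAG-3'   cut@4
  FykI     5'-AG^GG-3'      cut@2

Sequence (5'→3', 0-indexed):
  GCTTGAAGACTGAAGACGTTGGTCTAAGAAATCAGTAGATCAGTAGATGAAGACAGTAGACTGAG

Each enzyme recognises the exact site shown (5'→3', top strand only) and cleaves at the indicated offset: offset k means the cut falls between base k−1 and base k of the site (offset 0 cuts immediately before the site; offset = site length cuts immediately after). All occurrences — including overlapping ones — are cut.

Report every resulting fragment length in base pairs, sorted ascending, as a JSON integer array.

Scan for sites:
  HnxIV TGAAGAC/4: at [3, 10, 47] ⇒ [7, 14, 51]
  YnoX AGTAGA/2: at [33, 41, 54] ⇒ [35, 43, 56]
  VbrIII GTCTAAG/4: at [21] ⇒ [25]
  FykI (AGGG, off=2): no sites

All cut coordinates (distinct, sorted): [7, 14, 25, 35, 43, 51, 56]

Fragments:
  7→14: 7 bp
  14→25: 11 bp
  25→35: 10 bp
  35→43: 8 bp
  43→51: 8 bp
  51→56: 5 bp
  56→7 (wrap): 65-56+7 = 16 bp

[5,7,8,8,10,11,16]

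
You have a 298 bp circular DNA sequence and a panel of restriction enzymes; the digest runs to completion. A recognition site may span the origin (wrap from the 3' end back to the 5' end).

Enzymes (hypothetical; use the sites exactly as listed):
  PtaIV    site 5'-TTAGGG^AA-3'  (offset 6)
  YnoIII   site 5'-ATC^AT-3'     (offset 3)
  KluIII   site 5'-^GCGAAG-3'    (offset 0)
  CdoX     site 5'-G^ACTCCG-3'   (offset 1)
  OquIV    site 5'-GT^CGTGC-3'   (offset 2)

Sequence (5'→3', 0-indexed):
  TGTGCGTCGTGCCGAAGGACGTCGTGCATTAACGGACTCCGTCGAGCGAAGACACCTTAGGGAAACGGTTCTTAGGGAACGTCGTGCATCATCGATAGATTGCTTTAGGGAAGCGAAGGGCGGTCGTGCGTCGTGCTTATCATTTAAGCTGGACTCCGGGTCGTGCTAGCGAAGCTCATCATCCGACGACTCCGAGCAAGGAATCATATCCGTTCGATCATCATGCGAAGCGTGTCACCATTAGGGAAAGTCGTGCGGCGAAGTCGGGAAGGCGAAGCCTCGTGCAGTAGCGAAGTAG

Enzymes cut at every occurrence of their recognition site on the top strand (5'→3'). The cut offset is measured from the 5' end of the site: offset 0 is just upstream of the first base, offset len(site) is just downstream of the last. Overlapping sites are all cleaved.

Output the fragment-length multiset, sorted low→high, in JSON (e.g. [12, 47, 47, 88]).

[2,2,3,5,5,6,7,7,8,8,9,10,10,11,12,12,13,14,14,15,15,16,17,17,18,20,22]

Site scan:
  PtaIV TTAGGGAA/6: at [56, 71, 104, 240] ⇒ [62, 77, 110, 246]
  YnoIII ATCAT/3: at [87, 138, 177, 202, 216, 219] ⇒ [90, 141, 180, 205, 219, 222]
  KluIII GCGAAG/0: at [45, 112, 168, 224, 257, 271, 289] ⇒ [45, 112, 168, 224, 257, 271, 289]
  CdoX GACTCCG/1: at [34, 151, 187] ⇒ [35, 152, 188]
  OquIV GTCGTGC/2: at [5, 20, 80, 122, 129, 159, 249] ⇒ [7, 22, 82, 124, 131, 161, 251]

All cut coordinates (distinct, sorted): [7, 22, 35, 45, 62, 77, 82, 90, 110, 112, 124, 131, 141, 152, 161, 168, 180, 188, 205, 219, 222, 224, 246, 251, 257, 271, 289]

Fragments:
  7→22: 15 bp
  22→35: 13 bp
  35→45: 10 bp
  45→62: 17 bp
  62→77: 15 bp
  77→82: 5 bp
  82→90: 8 bp
  90→110: 20 bp
  110→112: 2 bp
  112→124: 12 bp
  124→131: 7 bp
  131→141: 10 bp
  141→152: 11 bp
  152→161: 9 bp
  161→168: 7 bp
  168→180: 12 bp
  180→188: 8 bp
  188→205: 17 bp
  205→219: 14 bp
  219→222: 3 bp
  222→224: 2 bp
  224→246: 22 bp
  246→251: 5 bp
  251→257: 6 bp
  257→271: 14 bp
  271→289: 18 bp
  289→7 (wrap): 298-289+7 = 16 bp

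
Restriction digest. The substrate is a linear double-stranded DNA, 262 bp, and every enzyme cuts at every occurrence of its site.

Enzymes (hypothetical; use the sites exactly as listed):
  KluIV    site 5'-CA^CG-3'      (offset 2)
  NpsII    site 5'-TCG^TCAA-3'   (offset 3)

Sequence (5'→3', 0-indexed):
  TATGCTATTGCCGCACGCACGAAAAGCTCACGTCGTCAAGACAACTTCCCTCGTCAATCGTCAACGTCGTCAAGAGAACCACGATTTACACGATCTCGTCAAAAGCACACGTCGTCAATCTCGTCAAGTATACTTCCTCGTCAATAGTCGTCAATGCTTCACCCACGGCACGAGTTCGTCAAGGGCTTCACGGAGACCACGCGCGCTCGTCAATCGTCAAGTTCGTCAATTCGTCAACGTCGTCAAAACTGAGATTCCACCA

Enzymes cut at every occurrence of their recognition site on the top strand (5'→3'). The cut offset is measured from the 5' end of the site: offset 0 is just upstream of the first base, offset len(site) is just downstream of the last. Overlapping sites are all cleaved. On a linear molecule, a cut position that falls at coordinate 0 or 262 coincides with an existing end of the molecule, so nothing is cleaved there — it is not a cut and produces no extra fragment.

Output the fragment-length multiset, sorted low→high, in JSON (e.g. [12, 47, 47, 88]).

[4,5,5,5,7,7,8,8,8,9,9,9,9,9,9,10,10,11,11,12,12,15,15,17,18,20]

Scan for sites:
  KluIV (CACG, off=2): starts [13, 17, 28, 79, 88, 107, 163, 168, 188, 197] → cuts [15, 19, 30, 81, 90, 109, 165, 170, 190, 199]
  NpsII (TCGTCAA, off=3): starts [32, 50, 57, 66, 95, 111, 120, 137, 147, 175, 206, 213, 222, 230, 239] → cuts [35, 53, 60, 69, 98, 114, 123, 140, 150, 178, 209, 216, 225, 233, 242]

All cut coordinates (distinct, sorted): [15, 19, 30, 35, 53, 60, 69, 81, 90, 98, 109, 114, 123, 140, 150, 165, 170, 178, 190, 199, 209, 216, 225, 233, 242]

Fragment lengths:
  [0,15): 15 bp
  [15,19): 4 bp
  [19,30): 11 bp
  [30,35): 5 bp
  [35,53): 18 bp
  [53,60): 7 bp
  [60,69): 9 bp
  [69,81): 12 bp
  [81,90): 9 bp
  [90,98): 8 bp
  [98,109): 11 bp
  [109,114): 5 bp
  [114,123): 9 bp
  [123,140): 17 bp
  [140,150): 10 bp
  [150,165): 15 bp
  [165,170): 5 bp
  [170,178): 8 bp
  [178,190): 12 bp
  [190,199): 9 bp
  [199,209): 10 bp
  [209,216): 7 bp
  [216,225): 9 bp
  [225,233): 8 bp
  [233,242): 9 bp
  [242,262): 20 bp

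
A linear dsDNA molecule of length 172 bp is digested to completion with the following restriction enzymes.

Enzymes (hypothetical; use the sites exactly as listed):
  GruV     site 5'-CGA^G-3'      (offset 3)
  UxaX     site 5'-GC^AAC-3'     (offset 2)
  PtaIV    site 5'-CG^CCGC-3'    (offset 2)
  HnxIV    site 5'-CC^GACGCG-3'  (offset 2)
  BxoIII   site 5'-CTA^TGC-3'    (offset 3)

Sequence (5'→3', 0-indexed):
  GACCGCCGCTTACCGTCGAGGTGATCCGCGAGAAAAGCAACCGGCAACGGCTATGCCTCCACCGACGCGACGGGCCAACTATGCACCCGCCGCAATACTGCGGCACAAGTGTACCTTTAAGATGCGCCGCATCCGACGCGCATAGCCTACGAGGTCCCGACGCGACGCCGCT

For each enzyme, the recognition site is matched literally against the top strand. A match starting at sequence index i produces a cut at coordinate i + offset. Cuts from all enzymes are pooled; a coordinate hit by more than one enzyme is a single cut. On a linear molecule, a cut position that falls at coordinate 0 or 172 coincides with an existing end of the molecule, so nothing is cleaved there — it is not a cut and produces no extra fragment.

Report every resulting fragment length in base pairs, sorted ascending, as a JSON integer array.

[5,5,6,7,7,8,8,8,9,10,12,14,18,18,37]

Per-enzyme occurrences:
  GruV CGAG/3: at [16, 28, 149] ⇒ [19, 31, 152]
  UxaX GCAAC/2: at [36, 43] ⇒ [38, 45]
  PtaIV CGCCGC/2: at [3, 87, 124, 165] ⇒ [5, 89, 126, 167]
  HnxIV CCGACGCG/2: at [61, 132, 156] ⇒ [63, 134, 158]
  BxoIII CTATGC/3: at [50, 78] ⇒ [53, 81]

Pooled cuts: [5, 19, 31, 38, 45, 53, 63, 81, 89, 126, 134, 152, 158, 167]

Fragments:
  [0,5): 5 bp
  [5,19): 14 bp
  [19,31): 12 bp
  [31,38): 7 bp
  [38,45): 7 bp
  [45,53): 8 bp
  [53,63): 10 bp
  [63,81): 18 bp
  [81,89): 8 bp
  [89,126): 37 bp
  [126,134): 8 bp
  [134,152): 18 bp
  [152,158): 6 bp
  [158,167): 9 bp
  [167,172): 5 bp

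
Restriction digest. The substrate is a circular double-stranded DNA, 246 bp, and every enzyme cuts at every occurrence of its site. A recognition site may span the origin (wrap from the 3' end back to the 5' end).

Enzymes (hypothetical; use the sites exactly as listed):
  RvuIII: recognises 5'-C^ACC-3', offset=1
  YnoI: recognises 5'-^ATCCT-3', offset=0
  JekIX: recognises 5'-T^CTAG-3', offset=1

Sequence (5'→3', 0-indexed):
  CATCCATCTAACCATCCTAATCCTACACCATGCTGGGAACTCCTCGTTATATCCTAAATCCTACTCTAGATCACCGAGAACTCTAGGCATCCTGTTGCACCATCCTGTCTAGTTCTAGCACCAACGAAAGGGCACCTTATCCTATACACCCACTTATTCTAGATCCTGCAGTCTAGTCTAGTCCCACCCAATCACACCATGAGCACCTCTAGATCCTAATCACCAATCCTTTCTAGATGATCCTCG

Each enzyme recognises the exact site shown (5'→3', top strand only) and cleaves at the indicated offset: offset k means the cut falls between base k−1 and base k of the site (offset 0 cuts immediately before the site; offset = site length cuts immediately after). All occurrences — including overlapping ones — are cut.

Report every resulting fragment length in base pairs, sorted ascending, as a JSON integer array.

[3,4,4,4,4,5,5,5,6,6,6,7,7,7,7,7,7,8,8,9,9,9,10,10,10,10,11,14,20,24]

Per-enzyme occurrences:
  RvuIII CACC/1: at [25, 71, 97, 118, 132, 146, 184, 194, 203, 220] ⇒ [26, 72, 98, 119, 133, 147, 185, 195, 204, 221]
  YnoI ATCCT/0: at [13, 19, 50, 57, 88, 101, 138, 162, 212, 225, 239] ⇒ [13, 19, 50, 57, 88, 101, 138, 162, 212, 225, 239]
  JekIX TCTAG/1: at [64, 81, 107, 113, 157, 171, 176, 207, 231] ⇒ [65, 82, 108, 114, 158, 172, 177, 208, 232]

All cut coordinates (distinct, sorted): [13, 19, 26, 50, 57, 65, 72, 82, 88, 98, 101, 108, 114, 119, 133, 138, 147, 158, 162, 172, 177, 185, 195, 204, 208, 212, 221, 225, 232, 239]

Fragment lengths:
  13→19: 6 bp
  19→26: 7 bp
  26→50: 24 bp
  50→57: 7 bp
  57→65: 8 bp
  65→72: 7 bp
  72→82: 10 bp
  82→88: 6 bp
  88→98: 10 bp
  98→101: 3 bp
  101→108: 7 bp
  108→114: 6 bp
  114→119: 5 bp
  119→133: 14 bp
  133→138: 5 bp
  138→147: 9 bp
  147→158: 11 bp
  158→162: 4 bp
  162→172: 10 bp
  172→177: 5 bp
  177→185: 8 bp
  185→195: 10 bp
  195→204: 9 bp
  204→208: 4 bp
  208→212: 4 bp
  212→221: 9 bp
  221→225: 4 bp
  225→232: 7 bp
  232→239: 7 bp
  239→13 (wrap): 246-239+13 = 20 bp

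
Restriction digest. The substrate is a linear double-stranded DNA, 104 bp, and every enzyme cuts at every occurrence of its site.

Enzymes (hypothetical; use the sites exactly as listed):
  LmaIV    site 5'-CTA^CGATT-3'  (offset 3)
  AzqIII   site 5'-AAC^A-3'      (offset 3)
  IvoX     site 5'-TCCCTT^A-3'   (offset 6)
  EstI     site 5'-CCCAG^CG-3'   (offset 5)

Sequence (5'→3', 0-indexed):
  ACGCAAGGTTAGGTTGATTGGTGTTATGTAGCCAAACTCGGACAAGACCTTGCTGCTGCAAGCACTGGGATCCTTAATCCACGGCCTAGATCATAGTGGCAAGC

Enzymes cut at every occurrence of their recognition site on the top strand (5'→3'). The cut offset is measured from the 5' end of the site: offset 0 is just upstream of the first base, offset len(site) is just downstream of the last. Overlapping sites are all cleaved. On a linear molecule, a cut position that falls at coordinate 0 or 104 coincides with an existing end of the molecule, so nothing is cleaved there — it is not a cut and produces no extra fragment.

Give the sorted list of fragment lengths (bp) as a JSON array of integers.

Scan for sites:
  LmaIV (CTACGATT, off=3): no sites
  AzqIII (AACA, off=3): no sites
  IvoX (TCCCTTA, off=6): no sites
  EstI (CCCAGCG, off=5): no sites

Pooled cuts: ∅

Fragment lengths:
  no cuts → one linear fragment of 104 bp

[104]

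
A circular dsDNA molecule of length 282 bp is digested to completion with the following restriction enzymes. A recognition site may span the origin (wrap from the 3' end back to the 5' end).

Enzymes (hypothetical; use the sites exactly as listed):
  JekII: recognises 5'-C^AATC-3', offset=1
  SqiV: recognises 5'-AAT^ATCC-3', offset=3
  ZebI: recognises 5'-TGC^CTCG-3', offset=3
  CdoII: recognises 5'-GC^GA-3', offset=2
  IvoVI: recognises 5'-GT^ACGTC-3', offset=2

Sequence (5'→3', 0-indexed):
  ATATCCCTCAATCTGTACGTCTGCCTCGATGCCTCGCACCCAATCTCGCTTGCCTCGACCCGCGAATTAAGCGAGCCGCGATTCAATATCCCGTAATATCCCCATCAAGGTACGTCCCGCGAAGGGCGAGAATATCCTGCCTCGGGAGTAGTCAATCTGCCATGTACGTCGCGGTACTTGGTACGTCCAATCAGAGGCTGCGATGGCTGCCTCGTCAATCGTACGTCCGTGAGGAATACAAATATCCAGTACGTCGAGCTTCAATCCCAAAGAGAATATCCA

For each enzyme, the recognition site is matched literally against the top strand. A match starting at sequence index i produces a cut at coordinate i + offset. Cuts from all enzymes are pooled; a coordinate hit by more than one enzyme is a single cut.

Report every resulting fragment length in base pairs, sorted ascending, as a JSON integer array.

Per-enzyme occurrences:
  JekII (CAATC, off=1): starts [8, 40, 152, 187, 215, 261] → cuts [9, 41, 153, 188, 216, 262]
  SqiV (AATATCC, off=3): starts [84, 94, 130, 240, 274, 281] → cuts [2, 87, 97, 133, 243, 277]
  ZebI (TGCCTCG, off=3): starts [21, 29, 50, 137, 207] → cuts [24, 32, 53, 140, 210]
  CdoII (GCGA, off=2): starts [61, 70, 77, 118, 125, 199] → cuts [63, 72, 79, 120, 127, 201]
  IvoVI (GTACGTC, off=2): starts [14, 109, 163, 180, 220, 248] → cuts [16, 111, 165, 182, 222, 250]

Pooled cuts: [2, 9, 16, 24, 32, 41, 53, 63, 72, 79, 87, 97, 111, 120, 127, 133, 140, 153, 165, 182, 188, 201, 210, 216, 222, 243, 250, 262, 277]

Fragments:
  2→9: 7 bp
  9→16: 7 bp
  16→24: 8 bp
  24→32: 8 bp
  32→41: 9 bp
  41→53: 12 bp
  53→63: 10 bp
  63→72: 9 bp
  72→79: 7 bp
  79→87: 8 bp
  87→97: 10 bp
  97→111: 14 bp
  111→120: 9 bp
  120→127: 7 bp
  127→133: 6 bp
  133→140: 7 bp
  140→153: 13 bp
  153→165: 12 bp
  165→182: 17 bp
  182→188: 6 bp
  188→201: 13 bp
  201→210: 9 bp
  210→216: 6 bp
  216→222: 6 bp
  222→243: 21 bp
  243→250: 7 bp
  250→262: 12 bp
  262→277: 15 bp
  277→2 (wrap): 282-277+2 = 7 bp

[6,6,6,6,7,7,7,7,7,7,7,8,8,8,9,9,9,9,10,10,12,12,12,13,13,14,15,17,21]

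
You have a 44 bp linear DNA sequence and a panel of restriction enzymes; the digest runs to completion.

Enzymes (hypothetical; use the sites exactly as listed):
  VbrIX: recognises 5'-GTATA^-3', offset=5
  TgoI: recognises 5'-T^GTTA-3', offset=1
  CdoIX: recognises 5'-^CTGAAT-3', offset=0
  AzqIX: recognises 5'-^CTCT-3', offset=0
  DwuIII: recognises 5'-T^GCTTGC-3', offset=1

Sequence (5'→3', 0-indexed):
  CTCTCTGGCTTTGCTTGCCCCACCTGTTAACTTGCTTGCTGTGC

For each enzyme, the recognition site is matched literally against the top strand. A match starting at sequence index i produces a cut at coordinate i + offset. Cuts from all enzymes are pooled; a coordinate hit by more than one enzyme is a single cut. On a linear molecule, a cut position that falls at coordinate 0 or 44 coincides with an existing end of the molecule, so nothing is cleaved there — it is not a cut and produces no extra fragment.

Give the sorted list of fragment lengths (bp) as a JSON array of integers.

Scan for sites:
  VbrIX (GTATA, off=5): no sites
  TgoI (TGTTA, off=1): starts [24] → cuts [25]
  CdoIX (CTGAAT, off=0): no sites
  AzqIX (CTCT, off=0): starts [0, 2] → cuts [2] (position 0 is a terminus of the linear molecule — no cut)
  DwuIII (TGCTTGC, off=1): starts [11, 32] → cuts [12, 33]

All cut coordinates (distinct, sorted): [2, 12, 25, 33]

Fragments:
  [0,2): 2 bp
  [2,12): 10 bp
  [12,25): 13 bp
  [25,33): 8 bp
  [33,44): 11 bp

[2,8,10,11,13]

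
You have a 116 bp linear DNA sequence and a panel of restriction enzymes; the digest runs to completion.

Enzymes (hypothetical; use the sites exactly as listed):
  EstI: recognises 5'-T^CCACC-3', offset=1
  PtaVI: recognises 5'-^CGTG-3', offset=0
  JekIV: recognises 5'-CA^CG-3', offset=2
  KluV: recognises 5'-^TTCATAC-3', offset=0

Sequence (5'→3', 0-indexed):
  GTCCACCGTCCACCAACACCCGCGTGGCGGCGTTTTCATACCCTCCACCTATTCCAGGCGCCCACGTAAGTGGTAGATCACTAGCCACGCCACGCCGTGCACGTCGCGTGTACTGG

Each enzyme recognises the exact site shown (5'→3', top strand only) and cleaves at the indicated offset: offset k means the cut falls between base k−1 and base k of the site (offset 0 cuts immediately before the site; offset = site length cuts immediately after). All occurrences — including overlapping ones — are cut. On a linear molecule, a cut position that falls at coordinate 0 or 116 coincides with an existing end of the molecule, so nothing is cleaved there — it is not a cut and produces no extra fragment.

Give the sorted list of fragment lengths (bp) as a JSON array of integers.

Per-enzyme occurrences:
  EstI (TCCACC, off=1): starts [1, 8, 43] → cuts [2, 9, 44]
  PtaVI (CGTG, off=0): starts [22, 95, 106] → cuts [22, 95, 106]
  JekIV (CACG, off=2): starts [62, 85, 90, 99] → cuts [64, 87, 92, 101]
  KluV (TTCATAC, off=0): starts [34] → cuts [34]

Pooled cuts: [2, 9, 22, 34, 44, 64, 87, 92, 95, 101, 106]

Fragments:
  [0,2): 2 bp
  [2,9): 7 bp
  [9,22): 13 bp
  [22,34): 12 bp
  [34,44): 10 bp
  [44,64): 20 bp
  [64,87): 23 bp
  [87,92): 5 bp
  [92,95): 3 bp
  [95,101): 6 bp
  [101,106): 5 bp
  [106,116): 10 bp

[2,3,5,5,6,7,10,10,12,13,20,23]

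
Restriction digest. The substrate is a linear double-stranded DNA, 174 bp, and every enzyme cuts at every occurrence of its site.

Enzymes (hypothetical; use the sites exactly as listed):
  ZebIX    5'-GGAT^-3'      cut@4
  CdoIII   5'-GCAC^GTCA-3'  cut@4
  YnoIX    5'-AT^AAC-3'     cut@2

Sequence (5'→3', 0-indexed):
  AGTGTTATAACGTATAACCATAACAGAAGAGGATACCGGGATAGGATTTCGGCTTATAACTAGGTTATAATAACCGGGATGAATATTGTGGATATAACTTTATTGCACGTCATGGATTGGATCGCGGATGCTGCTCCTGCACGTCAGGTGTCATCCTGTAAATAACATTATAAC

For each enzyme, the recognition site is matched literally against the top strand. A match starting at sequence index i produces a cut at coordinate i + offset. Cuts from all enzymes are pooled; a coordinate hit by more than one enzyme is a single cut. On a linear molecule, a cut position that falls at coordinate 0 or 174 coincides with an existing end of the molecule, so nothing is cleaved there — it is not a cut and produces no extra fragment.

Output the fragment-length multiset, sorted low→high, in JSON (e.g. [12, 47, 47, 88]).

[2,3,5,5,6,7,7,8,8,8,9,9,10,13,13,13,13,14,21]

Per-enzyme occurrences:
  ZebIX GGAT/4: at [30, 38, 43, 76, 89, 113, 118, 125] ⇒ [34, 42, 47, 80, 93, 117, 122, 129]
  CdoIII GCACGTCA/4: at [104, 138] ⇒ [108, 142]
  YnoIX ATAAC/2: at [6, 13, 19, 55, 69, 93, 161, 169] ⇒ [8, 15, 21, 57, 71, 95, 163, 171]

All cut coordinates (distinct, sorted): [8, 15, 21, 34, 42, 47, 57, 71, 80, 93, 95, 108, 117, 122, 129, 142, 163, 171]

Fragments:
  [0,8): 8 bp
  [8,15): 7 bp
  [15,21): 6 bp
  [21,34): 13 bp
  [34,42): 8 bp
  [42,47): 5 bp
  [47,57): 10 bp
  [57,71): 14 bp
  [71,80): 9 bp
  [80,93): 13 bp
  [93,95): 2 bp
  [95,108): 13 bp
  [108,117): 9 bp
  [117,122): 5 bp
  [122,129): 7 bp
  [129,142): 13 bp
  [142,163): 21 bp
  [163,171): 8 bp
  [171,174): 3 bp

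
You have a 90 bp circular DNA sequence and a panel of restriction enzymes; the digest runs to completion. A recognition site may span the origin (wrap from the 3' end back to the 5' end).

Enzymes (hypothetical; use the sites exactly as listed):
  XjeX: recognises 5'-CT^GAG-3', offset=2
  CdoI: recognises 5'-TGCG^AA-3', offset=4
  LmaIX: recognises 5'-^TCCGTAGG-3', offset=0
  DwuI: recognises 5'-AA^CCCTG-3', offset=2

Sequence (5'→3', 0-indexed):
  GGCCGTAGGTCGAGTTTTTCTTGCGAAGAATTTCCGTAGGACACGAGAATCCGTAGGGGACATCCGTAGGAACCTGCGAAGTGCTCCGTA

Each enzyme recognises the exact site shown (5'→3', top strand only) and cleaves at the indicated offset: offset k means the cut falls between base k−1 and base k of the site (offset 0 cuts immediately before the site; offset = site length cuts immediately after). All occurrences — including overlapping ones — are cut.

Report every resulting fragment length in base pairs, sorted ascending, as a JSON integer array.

Site scan:
  XjeX (CTGAG, off=2): no sites
  CdoI (TGCGAA, off=4): starts [21, 74] → cuts [25, 78]
  LmaIX (TCCGTAGG, off=0): starts [32, 49, 62, 84] → cuts [32, 49, 62, 84]
  DwuI (AACCCTG, off=2): no sites

All cut coordinates (distinct, sorted): [25, 32, 49, 62, 78, 84]

Fragment lengths:
  25→32: 7 bp
  32→49: 17 bp
  49→62: 13 bp
  62→78: 16 bp
  78→84: 6 bp
  84→25 (wrap): 90-84+25 = 31 bp

[6,7,13,16,17,31]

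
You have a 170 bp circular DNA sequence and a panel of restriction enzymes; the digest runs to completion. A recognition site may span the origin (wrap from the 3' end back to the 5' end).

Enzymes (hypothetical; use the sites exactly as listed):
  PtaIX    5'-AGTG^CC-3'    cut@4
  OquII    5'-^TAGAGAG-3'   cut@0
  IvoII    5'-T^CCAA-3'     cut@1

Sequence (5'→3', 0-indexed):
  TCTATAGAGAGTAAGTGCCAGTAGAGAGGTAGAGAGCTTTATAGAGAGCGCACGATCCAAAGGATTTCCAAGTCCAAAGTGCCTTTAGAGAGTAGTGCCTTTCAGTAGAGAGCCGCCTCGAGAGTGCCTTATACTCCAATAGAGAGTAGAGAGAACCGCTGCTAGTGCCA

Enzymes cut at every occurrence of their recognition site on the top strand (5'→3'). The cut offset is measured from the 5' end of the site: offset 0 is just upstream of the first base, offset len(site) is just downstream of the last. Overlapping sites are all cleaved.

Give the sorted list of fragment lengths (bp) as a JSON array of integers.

Scan for sites:
  PtaIX AGTGCC/4: at [13, 77, 93, 122, 163] ⇒ [17, 81, 97, 126, 167]
  OquII TAGAGAG/0: at [4, 21, 29, 41, 85, 105, 139, 146] ⇒ [4, 21, 29, 41, 85, 105, 139, 146]
  IvoII TCCAA/1: at [55, 66, 72, 134] ⇒ [56, 67, 73, 135]

Pooled cuts: [4, 17, 21, 29, 41, 56, 67, 73, 81, 85, 97, 105, 126, 135, 139, 146, 167]

Fragment lengths:
  4→17: 13 bp
  17→21: 4 bp
  21→29: 8 bp
  29→41: 12 bp
  41→56: 15 bp
  56→67: 11 bp
  67→73: 6 bp
  73→81: 8 bp
  81→85: 4 bp
  85→97: 12 bp
  97→105: 8 bp
  105→126: 21 bp
  126→135: 9 bp
  135→139: 4 bp
  139→146: 7 bp
  146→167: 21 bp
  167→4 (wrap): 170-167+4 = 7 bp

[4,4,4,6,7,7,8,8,8,9,11,12,12,13,15,21,21]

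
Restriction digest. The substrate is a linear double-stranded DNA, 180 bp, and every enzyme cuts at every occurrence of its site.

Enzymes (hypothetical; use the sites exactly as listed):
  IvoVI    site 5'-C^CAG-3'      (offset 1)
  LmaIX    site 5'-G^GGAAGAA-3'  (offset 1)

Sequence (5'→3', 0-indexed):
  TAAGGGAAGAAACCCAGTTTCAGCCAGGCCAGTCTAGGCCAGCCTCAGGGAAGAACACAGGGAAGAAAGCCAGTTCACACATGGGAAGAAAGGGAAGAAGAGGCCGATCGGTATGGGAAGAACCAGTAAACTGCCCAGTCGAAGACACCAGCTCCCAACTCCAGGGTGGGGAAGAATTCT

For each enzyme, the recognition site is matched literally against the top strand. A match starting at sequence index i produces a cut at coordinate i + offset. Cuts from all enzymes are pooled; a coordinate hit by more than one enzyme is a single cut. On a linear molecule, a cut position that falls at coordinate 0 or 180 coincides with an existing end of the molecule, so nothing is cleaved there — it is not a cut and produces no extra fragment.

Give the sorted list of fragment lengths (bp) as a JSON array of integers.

[4,5,8,8,9,9,10,10,10,10,11,12,12,13,13,13,23]

Site scan:
  IvoVI CCAG/1: at [13, 23, 28, 38, 69, 122, 134, 147, 160] ⇒ [14, 24, 29, 39, 70, 123, 135, 148, 161]
  LmaIX GGGAAGAA/1: at [3, 47, 59, 82, 91, 114, 168] ⇒ [4, 48, 60, 83, 92, 115, 169]

Pooled cuts: [4, 14, 24, 29, 39, 48, 60, 70, 83, 92, 115, 123, 135, 148, 161, 169]

Fragments:
  [0,4): 4 bp
  [4,14): 10 bp
  [14,24): 10 bp
  [24,29): 5 bp
  [29,39): 10 bp
  [39,48): 9 bp
  [48,60): 12 bp
  [60,70): 10 bp
  [70,83): 13 bp
  [83,92): 9 bp
  [92,115): 23 bp
  [115,123): 8 bp
  [123,135): 12 bp
  [135,148): 13 bp
  [148,161): 13 bp
  [161,169): 8 bp
  [169,180): 11 bp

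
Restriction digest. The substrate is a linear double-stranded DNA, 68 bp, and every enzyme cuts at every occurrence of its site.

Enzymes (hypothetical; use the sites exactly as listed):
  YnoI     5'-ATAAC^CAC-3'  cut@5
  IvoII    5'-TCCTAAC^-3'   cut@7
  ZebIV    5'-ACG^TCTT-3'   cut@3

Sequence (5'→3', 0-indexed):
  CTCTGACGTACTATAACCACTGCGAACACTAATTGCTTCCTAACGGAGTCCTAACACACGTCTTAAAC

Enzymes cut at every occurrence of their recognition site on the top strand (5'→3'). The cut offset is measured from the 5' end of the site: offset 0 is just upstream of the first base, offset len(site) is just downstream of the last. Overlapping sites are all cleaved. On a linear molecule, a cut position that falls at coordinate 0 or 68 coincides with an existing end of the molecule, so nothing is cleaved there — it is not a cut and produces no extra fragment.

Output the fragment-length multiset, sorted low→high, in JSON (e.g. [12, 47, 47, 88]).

Scan for sites:
  YnoI ATAACCAC/5: at [12] ⇒ [17]
  IvoII TCCTAAC/7: at [37, 48] ⇒ [44, 55]
  ZebIV ACGTCTT/3: at [57] ⇒ [60]

All cut coordinates (distinct, sorted): [17, 44, 55, 60]

Fragments:
  [0,17): 17 bp
  [17,44): 27 bp
  [44,55): 11 bp
  [55,60): 5 bp
  [60,68): 8 bp

[5,8,11,17,27]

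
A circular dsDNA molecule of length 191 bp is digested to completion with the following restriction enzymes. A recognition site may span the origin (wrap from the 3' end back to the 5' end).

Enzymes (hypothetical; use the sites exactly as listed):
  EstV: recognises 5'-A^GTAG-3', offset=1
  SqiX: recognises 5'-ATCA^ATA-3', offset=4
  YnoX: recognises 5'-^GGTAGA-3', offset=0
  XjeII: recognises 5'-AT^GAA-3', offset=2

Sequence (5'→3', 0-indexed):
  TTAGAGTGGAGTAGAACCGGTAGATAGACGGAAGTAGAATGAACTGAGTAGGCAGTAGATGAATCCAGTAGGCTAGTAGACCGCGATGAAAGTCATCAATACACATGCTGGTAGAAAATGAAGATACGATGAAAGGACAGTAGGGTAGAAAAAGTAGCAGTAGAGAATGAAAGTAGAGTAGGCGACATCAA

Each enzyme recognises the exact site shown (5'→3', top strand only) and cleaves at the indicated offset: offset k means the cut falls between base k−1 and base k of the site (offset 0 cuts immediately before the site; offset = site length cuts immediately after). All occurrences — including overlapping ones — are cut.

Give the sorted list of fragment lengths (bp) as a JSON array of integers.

Scan for sites:
  EstV (AGTAG, off=1): starts [9, 32, 46, 53, 66, 74, 138, 152, 158, 171, 176] → cuts [10, 33, 47, 54, 67, 75, 139, 153, 159, 172, 177]
  SqiX (ATCAATA, off=4): starts [94] → cuts [98]
  YnoX (GGTAGA, off=0): starts [18, 109, 143] → cuts [18, 109, 143]
  XjeII (ATGAA, off=2): starts [38, 58, 85, 117, 128, 166] → cuts [40, 60, 87, 119, 130, 168]

All cut coordinates (distinct, sorted): [10, 18, 33, 40, 47, 54, 60, 67, 75, 87, 98, 109, 119, 130, 139, 143, 153, 159, 168, 172, 177]

Fragment lengths:
  10→18: 8 bp
  18→33: 15 bp
  33→40: 7 bp
  40→47: 7 bp
  47→54: 7 bp
  54→60: 6 bp
  60→67: 7 bp
  67→75: 8 bp
  75→87: 12 bp
  87→98: 11 bp
  98→109: 11 bp
  109→119: 10 bp
  119→130: 11 bp
  130→139: 9 bp
  139→143: 4 bp
  143→153: 10 bp
  153→159: 6 bp
  159→168: 9 bp
  168→172: 4 bp
  172→177: 5 bp
  177→10 (wrap): 191-177+10 = 24 bp

[4,4,5,6,6,7,7,7,7,8,8,9,9,10,10,11,11,11,12,15,24]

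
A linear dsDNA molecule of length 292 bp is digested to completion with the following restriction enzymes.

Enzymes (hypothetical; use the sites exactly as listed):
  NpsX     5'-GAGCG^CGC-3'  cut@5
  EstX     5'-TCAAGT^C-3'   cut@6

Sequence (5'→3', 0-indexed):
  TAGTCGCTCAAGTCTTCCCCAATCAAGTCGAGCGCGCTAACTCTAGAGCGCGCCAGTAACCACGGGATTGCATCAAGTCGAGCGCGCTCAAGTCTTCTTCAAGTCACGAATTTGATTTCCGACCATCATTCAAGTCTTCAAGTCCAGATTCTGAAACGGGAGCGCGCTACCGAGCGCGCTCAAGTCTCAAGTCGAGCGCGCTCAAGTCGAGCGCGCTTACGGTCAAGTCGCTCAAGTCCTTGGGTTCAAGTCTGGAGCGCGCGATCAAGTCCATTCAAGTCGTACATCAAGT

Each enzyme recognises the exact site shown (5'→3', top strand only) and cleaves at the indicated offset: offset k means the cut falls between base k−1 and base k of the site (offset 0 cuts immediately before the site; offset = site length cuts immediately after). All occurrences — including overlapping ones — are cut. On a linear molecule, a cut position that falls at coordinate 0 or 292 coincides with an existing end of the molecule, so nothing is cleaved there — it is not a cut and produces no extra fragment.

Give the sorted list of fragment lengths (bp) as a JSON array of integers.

[6,6,6,6,7,8,8,9,9,9,9,10,11,11,12,12,13,14,15,15,16,21,28,31]

Site scan:
  NpsX (GAGCGCGC, off=5): starts [29, 45, 79, 159, 171, 193, 208, 254] → cuts [34, 50, 84, 164, 176, 198, 213, 259]
  EstX (TCAAGTC, off=6): starts [7, 22, 72, 87, 98, 129, 137, 179, 186, 201, 222, 231, 245, 264, 274] → cuts [13, 28, 78, 93, 104, 135, 143, 185, 192, 207, 228, 237, 251, 270, 280]

All cut coordinates (distinct, sorted): [13, 28, 34, 50, 78, 84, 93, 104, 135, 143, 164, 176, 185, 192, 198, 207, 213, 228, 237, 251, 259, 270, 280]

Fragment lengths:
  [0,13): 13 bp
  [13,28): 15 bp
  [28,34): 6 bp
  [34,50): 16 bp
  [50,78): 28 bp
  [78,84): 6 bp
  [84,93): 9 bp
  [93,104): 11 bp
  [104,135): 31 bp
  [135,143): 8 bp
  [143,164): 21 bp
  [164,176): 12 bp
  [176,185): 9 bp
  [185,192): 7 bp
  [192,198): 6 bp
  [198,207): 9 bp
  [207,213): 6 bp
  [213,228): 15 bp
  [228,237): 9 bp
  [237,251): 14 bp
  [251,259): 8 bp
  [259,270): 11 bp
  [270,280): 10 bp
  [280,292): 12 bp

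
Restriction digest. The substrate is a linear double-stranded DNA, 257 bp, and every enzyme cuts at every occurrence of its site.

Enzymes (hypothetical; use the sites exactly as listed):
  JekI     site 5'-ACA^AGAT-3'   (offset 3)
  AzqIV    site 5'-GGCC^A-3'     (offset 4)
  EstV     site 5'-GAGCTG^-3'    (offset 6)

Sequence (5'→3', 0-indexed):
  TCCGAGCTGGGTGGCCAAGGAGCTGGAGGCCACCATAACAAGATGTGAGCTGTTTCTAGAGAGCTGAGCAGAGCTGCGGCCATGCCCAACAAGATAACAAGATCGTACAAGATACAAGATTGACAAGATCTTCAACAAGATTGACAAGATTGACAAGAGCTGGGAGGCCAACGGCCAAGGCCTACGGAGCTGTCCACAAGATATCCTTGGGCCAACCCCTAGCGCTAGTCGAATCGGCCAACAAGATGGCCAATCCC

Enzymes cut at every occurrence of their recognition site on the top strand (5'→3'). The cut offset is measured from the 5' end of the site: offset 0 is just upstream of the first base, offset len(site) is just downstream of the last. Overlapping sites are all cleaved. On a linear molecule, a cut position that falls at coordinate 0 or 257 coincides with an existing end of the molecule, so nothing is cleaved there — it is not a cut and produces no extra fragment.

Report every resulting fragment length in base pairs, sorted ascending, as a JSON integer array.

[4,5,6,6,6,7,7,7,7,8,8,9,9,9,9,9,10,10,10,12,12,14,15,16,16,26]

Site scan:
  JekI ACAAGAT/3: at [37, 88, 96, 106, 113, 122, 134, 143, 195, 240] ⇒ [40, 91, 99, 109, 116, 125, 137, 146, 198, 243]
  AzqIV GGCCA/4: at [12, 27, 77, 165, 172, 209, 235, 247] ⇒ [16, 31, 81, 169, 176, 213, 239, 251]
  EstV GAGCTG/6: at [3, 19, 46, 60, 70, 156, 186] ⇒ [9, 25, 52, 66, 76, 162, 192]

Pooled cuts: [9, 16, 25, 31, 40, 52, 66, 76, 81, 91, 99, 109, 116, 125, 137, 146, 162, 169, 176, 192, 198, 213, 239, 243, 251]

Fragments:
  [0,9): 9 bp
  [9,16): 7 bp
  [16,25): 9 bp
  [25,31): 6 bp
  [31,40): 9 bp
  [40,52): 12 bp
  [52,66): 14 bp
  [66,76): 10 bp
  [76,81): 5 bp
  [81,91): 10 bp
  [91,99): 8 bp
  [99,109): 10 bp
  [109,116): 7 bp
  [116,125): 9 bp
  [125,137): 12 bp
  [137,146): 9 bp
  [146,162): 16 bp
  [162,169): 7 bp
  [169,176): 7 bp
  [176,192): 16 bp
  [192,198): 6 bp
  [198,213): 15 bp
  [213,239): 26 bp
  [239,243): 4 bp
  [243,251): 8 bp
  [251,257): 6 bp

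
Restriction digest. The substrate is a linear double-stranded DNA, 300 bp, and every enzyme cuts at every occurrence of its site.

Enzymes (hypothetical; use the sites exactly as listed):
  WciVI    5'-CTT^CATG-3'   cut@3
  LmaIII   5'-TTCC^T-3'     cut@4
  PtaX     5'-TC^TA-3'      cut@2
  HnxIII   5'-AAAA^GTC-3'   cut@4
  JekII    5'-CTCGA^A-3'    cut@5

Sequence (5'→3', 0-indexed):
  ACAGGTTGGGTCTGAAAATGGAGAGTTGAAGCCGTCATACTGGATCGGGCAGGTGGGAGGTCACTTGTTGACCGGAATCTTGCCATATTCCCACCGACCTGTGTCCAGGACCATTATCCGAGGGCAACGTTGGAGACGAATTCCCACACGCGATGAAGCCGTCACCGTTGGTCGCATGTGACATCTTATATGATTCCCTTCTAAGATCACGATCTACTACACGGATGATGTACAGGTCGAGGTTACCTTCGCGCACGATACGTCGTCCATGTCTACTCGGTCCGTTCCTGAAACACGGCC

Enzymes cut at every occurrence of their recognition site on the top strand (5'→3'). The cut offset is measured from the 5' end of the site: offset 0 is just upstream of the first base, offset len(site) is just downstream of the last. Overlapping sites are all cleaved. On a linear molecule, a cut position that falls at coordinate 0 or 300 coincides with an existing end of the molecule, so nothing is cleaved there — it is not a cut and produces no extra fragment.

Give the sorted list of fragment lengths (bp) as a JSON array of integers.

Per-enzyme occurrences:
  WciVI (CTTCATG, off=3): no sites
  LmaIII TTCCT/4: at [284] ⇒ [288]
  PtaX TCTA/2: at [199, 212, 271] ⇒ [201, 214, 273]
  HnxIII (AAAAGTC, off=4): no sites
  JekII (CTCGAA, off=5): no sites

Pooled cuts: [201, 214, 273, 288]

Fragments:
  [0,201): 201 bp
  [201,214): 13 bp
  [214,273): 59 bp
  [273,288): 15 bp
  [288,300): 12 bp

[12,13,15,59,201]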